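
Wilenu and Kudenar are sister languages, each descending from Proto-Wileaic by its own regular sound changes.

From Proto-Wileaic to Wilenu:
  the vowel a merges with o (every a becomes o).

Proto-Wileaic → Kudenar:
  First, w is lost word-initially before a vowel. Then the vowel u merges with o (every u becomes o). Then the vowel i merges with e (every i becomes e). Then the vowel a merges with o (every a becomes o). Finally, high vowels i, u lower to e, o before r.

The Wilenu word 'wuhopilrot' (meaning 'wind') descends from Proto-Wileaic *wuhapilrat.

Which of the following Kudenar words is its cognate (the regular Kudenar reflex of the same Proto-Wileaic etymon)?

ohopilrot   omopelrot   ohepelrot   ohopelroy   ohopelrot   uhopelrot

Kudenar: *wuhapilrat
  wuhapilrat → uhapilrat   [glide loss]
  uhapilrat → ohapilrat   [vowel merger]
  ohapilrat → ohapelrat   [vowel merger]
  ohapelrat → ohopelrot   [vowel merger]
  ohopelrot (rule 5 does not apply)
  giving Kudenar ohopelrot.

ohopelrot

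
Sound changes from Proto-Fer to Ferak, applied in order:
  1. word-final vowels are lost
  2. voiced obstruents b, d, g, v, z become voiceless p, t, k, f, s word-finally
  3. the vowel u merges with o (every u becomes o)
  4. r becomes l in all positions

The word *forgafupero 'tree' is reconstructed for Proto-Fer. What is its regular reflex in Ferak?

folgafopel

Ferak: *forgafupero
  forgafupero → forgafuper   [apocope]
  forgafuper (rule 2 does not apply)
  forgafuper → forgafoper   [vowel merger]
  forgafoper → folgafopel   [unconditioned shift]
  giving Ferak folgafopel.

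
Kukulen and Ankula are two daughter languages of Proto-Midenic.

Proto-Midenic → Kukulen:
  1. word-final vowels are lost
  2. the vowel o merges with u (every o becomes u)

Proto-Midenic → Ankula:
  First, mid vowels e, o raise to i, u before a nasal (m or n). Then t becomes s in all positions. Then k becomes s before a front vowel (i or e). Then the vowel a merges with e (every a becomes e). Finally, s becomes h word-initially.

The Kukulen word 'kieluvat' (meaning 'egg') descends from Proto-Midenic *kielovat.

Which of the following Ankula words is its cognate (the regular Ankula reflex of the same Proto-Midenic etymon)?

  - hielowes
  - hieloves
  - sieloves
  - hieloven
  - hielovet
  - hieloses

hieloves

Ankula: *kielovat
  kielovat (rule 1 does not apply)
  kielovat → kielovas   [unconditioned shift]
  kielovas → sielovas   [palatalisation]
  sielovas → sieloves   [vowel merger]
  sieloves → hieloves   [debuccalisation]
  giving Ankula hieloves.
Among the options, 'hieloves' alone shows every Ankula change applied in order.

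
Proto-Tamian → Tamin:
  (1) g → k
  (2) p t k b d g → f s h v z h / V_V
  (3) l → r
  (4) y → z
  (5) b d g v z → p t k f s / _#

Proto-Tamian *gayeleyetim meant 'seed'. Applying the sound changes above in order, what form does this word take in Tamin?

kazerezesim

Tamin: *gayeleyetim
  gayeleyetim → kayeleyetim   [unconditioned shift]
  kayeleyetim → kayeleyesim   [intervocalic lenition]
  kayeleyesim → kayereyesim   [unconditioned shift]
  kayereyesim → kazerezesim   [unconditioned shift]
  kazerezesim (rule 5 does not apply)
  giving Tamin kazerezesim.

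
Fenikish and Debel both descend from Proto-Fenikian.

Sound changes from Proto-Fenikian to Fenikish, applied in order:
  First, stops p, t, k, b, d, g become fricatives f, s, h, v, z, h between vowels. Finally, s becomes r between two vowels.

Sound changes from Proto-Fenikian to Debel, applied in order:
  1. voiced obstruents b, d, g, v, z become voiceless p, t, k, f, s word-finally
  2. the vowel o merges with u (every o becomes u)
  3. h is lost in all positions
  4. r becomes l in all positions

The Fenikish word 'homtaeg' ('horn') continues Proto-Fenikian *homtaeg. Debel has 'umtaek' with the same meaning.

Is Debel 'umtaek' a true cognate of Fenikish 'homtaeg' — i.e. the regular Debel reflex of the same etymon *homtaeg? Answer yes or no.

Derive the expected Debel reflex of *homtaeg:
Debel: start from *homtaeg.
  rule 1 (final devoicing): homtaeg → homtaek
  rule 2 (vowel merger): homtaek → humtaek
  rule 3 (h-loss): humtaek → umtaek
  rule 4: no change — umtaek
  ⇒ Debel umtaek
Debel 'umtaek' matches the regular reflex exactly, so the pair is cognate.

yes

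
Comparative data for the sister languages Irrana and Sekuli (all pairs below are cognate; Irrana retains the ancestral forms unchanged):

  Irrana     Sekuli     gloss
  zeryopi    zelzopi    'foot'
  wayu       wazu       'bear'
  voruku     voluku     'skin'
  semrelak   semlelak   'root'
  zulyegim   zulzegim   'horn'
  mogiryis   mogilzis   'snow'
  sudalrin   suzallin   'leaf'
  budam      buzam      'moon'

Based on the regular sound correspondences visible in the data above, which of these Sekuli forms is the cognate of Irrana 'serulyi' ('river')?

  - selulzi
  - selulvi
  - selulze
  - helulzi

voruku ~ voluku — Irrana r corresponds to Sekuli l between vowels (before a back vowel).
mogiryis ~ mogilzis — Irrana y corresponds to Sekuli z after a consonant, before a front vowel.
Applying these to Irrana 'serulyi':
  serulyi → selulyi   (r→l between vowels (before a back vowel))
  selulyi → selulzi   (y→z after a consonant, before a front vowel)
So the Sekuli cognate is 'selulzi'.

selulzi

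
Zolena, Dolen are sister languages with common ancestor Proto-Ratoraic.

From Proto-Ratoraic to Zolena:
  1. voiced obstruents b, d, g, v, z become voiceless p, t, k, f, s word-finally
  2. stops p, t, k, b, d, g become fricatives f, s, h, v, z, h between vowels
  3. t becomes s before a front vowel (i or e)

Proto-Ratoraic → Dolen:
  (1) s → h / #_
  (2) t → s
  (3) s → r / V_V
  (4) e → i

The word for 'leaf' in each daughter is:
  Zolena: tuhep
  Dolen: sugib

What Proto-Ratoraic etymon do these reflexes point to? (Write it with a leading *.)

*tugeb

Position 4: Zolena has e, Dolen has i. Zolena preserves e here (none of its changes turn any other segment into e), so the proto-segment is *e.
Position 3: Zolena has h, Dolen has g. Dolen preserves g here (none of its changes turn any other segment into g), so the proto-segment is *g.
Position 1: Zolena has t, Dolen has s. Taking the neighbouring segments as reconstructed: Zolena t can only go back to *t; Dolen s can only go back to *t — the one source consistent with every daughter is *t.
Continuing position by position gives *tugeb; check it forward:
Zolena: start from *tugeb.
  rule 1 (final devoicing): tugeb → tugep
  rule 2 (intervocalic lenition): tugep → tuhep
  rule 3: no change — tuhep
  ⇒ Zolena tuhep
Dolen: *tugeb > sugeb > sugib  (by unconditioned shift, vowel merger)
No other proto-form is consistent with every reflex, so the reconstruction is *tugeb.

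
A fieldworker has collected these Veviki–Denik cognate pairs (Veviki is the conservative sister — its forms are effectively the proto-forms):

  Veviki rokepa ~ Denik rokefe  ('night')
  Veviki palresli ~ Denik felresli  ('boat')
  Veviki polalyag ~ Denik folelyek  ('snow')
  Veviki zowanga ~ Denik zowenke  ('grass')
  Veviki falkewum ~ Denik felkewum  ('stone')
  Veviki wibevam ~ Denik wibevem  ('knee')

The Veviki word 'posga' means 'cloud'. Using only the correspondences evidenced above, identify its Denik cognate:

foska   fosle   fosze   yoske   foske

polalyag ~ folelyek — Veviki p corresponds to Denik f word-initially before a back vowel.
zowanga ~ zowenke — Veviki g corresponds to Denik k after a consonant, before a back vowel.
rokepa ~ rokefe, zowanga ~ zowenke — Veviki a corresponds to Denik e word-finally.
Applying these to Veviki 'posga':
  posga → fosga   (p→f word-initially before a back vowel)
  fosga → foska   (g→k after a consonant, before a back vowel)
  foska → foske   (a→e word-finally)
So the Denik cognate is 'foske'.

foske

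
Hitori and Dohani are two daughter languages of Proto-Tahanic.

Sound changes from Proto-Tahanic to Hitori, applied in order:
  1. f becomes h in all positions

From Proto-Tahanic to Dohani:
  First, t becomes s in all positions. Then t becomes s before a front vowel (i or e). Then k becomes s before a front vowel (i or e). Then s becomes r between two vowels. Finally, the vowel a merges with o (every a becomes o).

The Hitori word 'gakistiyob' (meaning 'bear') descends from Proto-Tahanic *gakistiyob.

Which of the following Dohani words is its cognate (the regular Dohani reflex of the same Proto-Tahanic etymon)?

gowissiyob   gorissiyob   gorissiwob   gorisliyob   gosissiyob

gorissiyob

Dohani: *gakistiyob
  gakistiyob → gakissiyob   [unconditioned shift]
  gakissiyob (rule 2 does not apply)
  gakissiyob → gasissiyob   [palatalisation]
  gasissiyob → garissiyob   [rhotacism]
  garissiyob → gorissiyob   [vowel merger]
  giving Dohani gorissiyob.
Only 'gorissiyob' matches the regular Dohani development of *gakistiyob.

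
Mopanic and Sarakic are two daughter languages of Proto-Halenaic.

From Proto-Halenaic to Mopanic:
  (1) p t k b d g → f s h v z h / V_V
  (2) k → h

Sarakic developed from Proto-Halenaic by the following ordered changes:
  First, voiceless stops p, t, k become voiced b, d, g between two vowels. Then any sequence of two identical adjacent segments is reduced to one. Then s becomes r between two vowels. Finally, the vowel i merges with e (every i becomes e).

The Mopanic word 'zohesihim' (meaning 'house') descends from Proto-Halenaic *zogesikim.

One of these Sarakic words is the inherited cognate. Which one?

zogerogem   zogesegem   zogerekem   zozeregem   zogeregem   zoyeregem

Sarakic: *zogesikim
  zogesikim → zogesigim   [intervocalic voicing]
  zogesigim (rule 2 does not apply)
  zogesigim → zogerigim   [rhotacism]
  zogerigim → zogeregem   [vowel merger]
  giving Sarakic zogeregem.

zogeregem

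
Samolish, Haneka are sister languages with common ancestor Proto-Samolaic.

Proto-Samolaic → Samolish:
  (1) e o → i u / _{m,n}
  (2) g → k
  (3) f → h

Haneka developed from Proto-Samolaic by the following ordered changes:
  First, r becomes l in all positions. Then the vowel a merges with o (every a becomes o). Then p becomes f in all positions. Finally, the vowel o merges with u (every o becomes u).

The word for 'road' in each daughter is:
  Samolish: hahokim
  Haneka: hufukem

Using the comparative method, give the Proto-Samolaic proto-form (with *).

Position 2: Samolish has a, Haneka has u. Samolish preserves a here (none of its changes turn any other segment into a), so the proto-segment is *a.
Position 3: Samolish has h, Haneka has f. Taking the neighbouring segments as reconstructed: Samolish h could go back to *f or *h; Haneka f could go back to *p or *f — the one source consistent with every daughter is *f.
Position 4: Samolish has o, Haneka has u. Samolish preserves o here (none of its changes turn any other segment into o), so the proto-segment is *o.
Continuing position by position gives *hafokem; check it forward:
Samolish: *hafokem
  hafokem → hafokim   [pre-nasal raising]
  hafokim (rule 2 does not apply)
  hafokim → hahokim   [unconditioned shift]
  giving Samolish hahokim.
Haneka: *hafokem
  hafokem (rule 1 does not apply)
  hafokem → hofokem   [vowel merger]
  hofokem (rule 3 does not apply)
  hofokem → hufukem   [vowel merger]
  giving Haneka hufukem.
No other proto-form is consistent with every reflex, so the reconstruction is *hafokem.

*hafokem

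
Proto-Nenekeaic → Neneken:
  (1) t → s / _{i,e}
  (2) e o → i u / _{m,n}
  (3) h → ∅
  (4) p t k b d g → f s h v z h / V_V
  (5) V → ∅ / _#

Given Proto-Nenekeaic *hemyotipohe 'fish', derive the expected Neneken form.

imyosifo

Neneken: *hemyotipohe
  hemyotipohe → hemyosipohe   [palatalisation]
  hemyosipohe → himyosipohe   [pre-nasal raising]
  himyosipohe → imyosipoe   [h-loss]
  imyosipoe → imyosifoe   [intervocalic lenition]
  imyosifoe → imyosifo   [apocope]
  giving Neneken imyosifo.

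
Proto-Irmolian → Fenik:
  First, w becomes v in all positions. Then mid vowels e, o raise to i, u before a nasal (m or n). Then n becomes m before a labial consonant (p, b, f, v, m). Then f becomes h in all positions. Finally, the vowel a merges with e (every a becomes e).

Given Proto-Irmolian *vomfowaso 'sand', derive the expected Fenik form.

Fenik: *vomfowaso > vomfovaso > vumfovaso > vumhovaso > vumhoveso  (by unconditioned shift, pre-nasal raising, unconditioned shift, vowel merger)

vumhoveso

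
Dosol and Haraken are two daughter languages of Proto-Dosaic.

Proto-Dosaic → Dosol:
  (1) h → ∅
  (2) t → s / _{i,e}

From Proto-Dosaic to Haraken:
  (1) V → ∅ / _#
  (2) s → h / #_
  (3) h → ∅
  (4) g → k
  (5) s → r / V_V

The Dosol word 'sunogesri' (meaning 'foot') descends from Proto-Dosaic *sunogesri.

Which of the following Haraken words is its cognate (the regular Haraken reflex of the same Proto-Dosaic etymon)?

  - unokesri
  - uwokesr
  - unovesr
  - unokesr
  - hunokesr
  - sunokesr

Haraken: *sunogesri > sunogesr > hunogesr > unogesr > unokesr  (by apocope, debuccalisation, h-loss, unconditioned shift)
The other candidates each miss or misapply at least one Haraken change.

unokesr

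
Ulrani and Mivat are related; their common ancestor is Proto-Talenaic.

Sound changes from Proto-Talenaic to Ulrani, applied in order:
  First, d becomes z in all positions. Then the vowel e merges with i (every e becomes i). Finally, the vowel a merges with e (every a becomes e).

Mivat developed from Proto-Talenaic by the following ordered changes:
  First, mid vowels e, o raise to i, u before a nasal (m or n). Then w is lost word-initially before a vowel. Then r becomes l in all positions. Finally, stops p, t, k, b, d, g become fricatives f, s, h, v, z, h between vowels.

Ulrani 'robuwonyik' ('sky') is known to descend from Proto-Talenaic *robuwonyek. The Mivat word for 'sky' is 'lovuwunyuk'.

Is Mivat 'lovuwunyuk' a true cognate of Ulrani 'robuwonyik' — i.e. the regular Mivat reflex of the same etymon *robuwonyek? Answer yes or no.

Derive the expected Mivat reflex of *robuwonyek:
Mivat: start from *robuwonyek.
  rule 1 (pre-nasal raising): robuwonyek → robuwunyek
  rule 2: no change — robuwunyek
  rule 3 (unconditioned shift): robuwunyek → lobuwunyek
  rule 4 (intervocalic lenition): lobuwunyek → lovuwunyek
  ⇒ Mivat lovuwunyek
The regular Mivat reflex would be 'lovuwunyek', but the attested form is 'lovuwunyuk'. The correspondence is irregular, so they are not cognates (the Mivat form has a different source).

no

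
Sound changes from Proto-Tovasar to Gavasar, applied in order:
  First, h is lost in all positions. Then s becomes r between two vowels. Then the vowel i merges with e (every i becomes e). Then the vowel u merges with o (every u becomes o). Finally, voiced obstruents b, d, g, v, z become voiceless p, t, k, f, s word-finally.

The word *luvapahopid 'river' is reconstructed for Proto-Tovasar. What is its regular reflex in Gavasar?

Gavasar: *luvapahopid > luvapaopid > luvapaoped > lovapaoped > lovapaopet  (by h-loss, vowel merger, vowel merger, final devoicing)

lovapaopet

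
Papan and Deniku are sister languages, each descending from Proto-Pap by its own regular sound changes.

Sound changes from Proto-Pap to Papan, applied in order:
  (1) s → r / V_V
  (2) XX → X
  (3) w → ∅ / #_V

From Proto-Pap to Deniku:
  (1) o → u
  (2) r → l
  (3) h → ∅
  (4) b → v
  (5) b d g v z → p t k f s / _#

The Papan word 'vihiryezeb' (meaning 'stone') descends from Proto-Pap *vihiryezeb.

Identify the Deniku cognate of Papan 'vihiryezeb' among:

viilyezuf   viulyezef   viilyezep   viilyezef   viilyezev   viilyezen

Deniku: *vihiryezeb
  vihiryezeb (rule 1 does not apply)
  vihiryezeb → vihilyezeb   [unconditioned shift]
  vihilyezeb → viilyezeb   [h-loss]
  viilyezeb → viilyezev   [unconditioned shift]
  viilyezev → viilyezef   [final devoicing]
  giving Deniku viilyezef.
Only 'viilyezef' matches the regular Deniku development of *vihiryezeb.

viilyezef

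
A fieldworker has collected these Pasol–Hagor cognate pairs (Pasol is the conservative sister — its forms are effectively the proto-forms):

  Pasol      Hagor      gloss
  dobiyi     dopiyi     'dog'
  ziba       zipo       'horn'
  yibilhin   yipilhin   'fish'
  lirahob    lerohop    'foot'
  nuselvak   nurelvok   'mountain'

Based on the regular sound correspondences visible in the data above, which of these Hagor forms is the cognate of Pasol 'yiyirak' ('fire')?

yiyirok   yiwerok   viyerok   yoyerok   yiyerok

yiyerok

lirahob ~ lerohop — Pasol i corresponds to Hagor e after a consonant, before r.
lirahob ~ lerohop, nuselvak ~ nurelvok — Pasol a corresponds to Hagor o after a consonant, before a consonant other than r, m, n, p, b, f, v.
Applying these to Pasol 'yiyirak':
  yiyirak → yiyerak   (i→e after a consonant, before r)
  yiyerak → yiyerok   (a→o after a consonant, before a consonant other than r, m, n, p, b, f, v)
So the Hagor cognate is 'yiyerok'.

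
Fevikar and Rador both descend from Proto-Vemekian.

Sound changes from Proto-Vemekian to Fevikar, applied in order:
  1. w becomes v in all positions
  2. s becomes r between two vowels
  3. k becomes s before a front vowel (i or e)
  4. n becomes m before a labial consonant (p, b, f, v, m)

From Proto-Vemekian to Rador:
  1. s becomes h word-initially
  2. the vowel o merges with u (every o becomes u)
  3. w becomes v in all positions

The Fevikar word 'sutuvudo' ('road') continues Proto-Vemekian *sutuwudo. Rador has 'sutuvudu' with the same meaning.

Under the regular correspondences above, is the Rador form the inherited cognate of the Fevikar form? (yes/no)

Derive the expected Rador reflex of *sutuwudo:
Rador: *sutuwudo
  sutuwudo → hutuwudo   [debuccalisation]
  hutuwudo → hutuwudu   [vowel merger]
  hutuwudu → hutuvudu   [unconditioned shift]
  giving Rador hutuvudu.
The regular Rador reflex would be 'hutuvudu', but the attested form is 'sutuvudu'. The correspondence is irregular, so they are not cognates (the Rador form has a different source).

no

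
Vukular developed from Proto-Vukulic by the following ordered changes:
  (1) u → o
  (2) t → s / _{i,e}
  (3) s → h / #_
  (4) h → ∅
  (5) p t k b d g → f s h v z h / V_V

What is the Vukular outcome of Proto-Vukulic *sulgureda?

Vukular: start from *sulgureda.
  rule 1 (vowel merger): sulgureda → solgoreda
  rule 2: no change — solgoreda
  rule 3 (debuccalisation): solgoreda → holgoreda
  rule 4 (h-loss): holgoreda → olgoreda
  rule 5 (intervocalic lenition): olgoreda → olgoreza
  ⇒ Vukular olgoreza

olgoreza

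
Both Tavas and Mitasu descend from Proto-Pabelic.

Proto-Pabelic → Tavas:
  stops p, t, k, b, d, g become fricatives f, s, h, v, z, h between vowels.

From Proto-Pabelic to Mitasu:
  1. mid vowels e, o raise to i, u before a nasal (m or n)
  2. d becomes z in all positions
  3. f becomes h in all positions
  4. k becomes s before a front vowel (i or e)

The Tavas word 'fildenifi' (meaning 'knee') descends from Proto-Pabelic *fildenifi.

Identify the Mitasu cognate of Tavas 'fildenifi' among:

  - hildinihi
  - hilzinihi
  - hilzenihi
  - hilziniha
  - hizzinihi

Mitasu: *fildenifi
  fildenifi → fildinifi   [pre-nasal raising]
  fildinifi → filzinifi   [unconditioned shift]
  filzinifi → hilzinihi   [unconditioned shift]
  hilzinihi (rule 4 does not apply)
  giving Mitasu hilzinihi.
Only 'hilzinihi' matches the regular Mitasu development of *fildenifi.

hilzinihi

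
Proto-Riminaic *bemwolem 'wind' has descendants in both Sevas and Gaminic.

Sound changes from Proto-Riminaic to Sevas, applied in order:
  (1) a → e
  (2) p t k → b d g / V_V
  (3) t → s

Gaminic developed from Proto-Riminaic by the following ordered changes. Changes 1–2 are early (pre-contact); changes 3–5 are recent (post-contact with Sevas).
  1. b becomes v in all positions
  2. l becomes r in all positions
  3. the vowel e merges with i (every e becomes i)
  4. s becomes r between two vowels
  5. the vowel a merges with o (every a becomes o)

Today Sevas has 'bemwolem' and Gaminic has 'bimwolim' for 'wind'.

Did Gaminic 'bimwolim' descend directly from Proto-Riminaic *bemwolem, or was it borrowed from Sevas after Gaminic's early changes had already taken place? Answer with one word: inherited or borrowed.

If inherited, *bemwolem would pass through all of Gaminic's changes:
Gaminic: start from *bemwolem.
  rule 1 (unconditioned shift): bemwolem → vemwolem
  rule 2 (unconditioned shift): vemwolem → vemworem
  rule 3 (vowel merger): vemworem → vimworim
  rule 4: no change — vimworim
  rule 5: no change — vimworim
  ⇒ Gaminic vimworim
If borrowed from Sevas 'bemwolem' after the early changes, it would undergo only the recent ones:
  rule 3 (vowel merger): bemwolem → bimwolim
  rule 4 (rhotacism): no change (bimwolim)
  rule 5 (vowel merger): no change (bimwolim)
  ⇒ as a loan: bimwolim
Gaminic 'bimwolim' matches the loan outcome 'bimwolim', not the inherited 'vimworim' — it skipped the early Gaminic changes, so it was borrowed from Sevas.

borrowed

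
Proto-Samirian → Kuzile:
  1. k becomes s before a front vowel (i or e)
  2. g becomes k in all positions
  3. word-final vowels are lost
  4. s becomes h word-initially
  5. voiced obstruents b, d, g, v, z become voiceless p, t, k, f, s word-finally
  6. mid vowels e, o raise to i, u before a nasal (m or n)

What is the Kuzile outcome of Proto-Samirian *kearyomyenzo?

hearyumyins

Kuzile: *kearyomyenzo
  kearyomyenzo → searyomyenzo   [palatalisation]
  searyomyenzo (rule 2 does not apply)
  searyomyenzo → searyomyenz   [apocope]
  searyomyenz → hearyomyenz   [debuccalisation]
  hearyomyenz → hearyomyens   [final devoicing]
  hearyomyens → hearyumyins   [pre-nasal raising]
  giving Kuzile hearyumyins.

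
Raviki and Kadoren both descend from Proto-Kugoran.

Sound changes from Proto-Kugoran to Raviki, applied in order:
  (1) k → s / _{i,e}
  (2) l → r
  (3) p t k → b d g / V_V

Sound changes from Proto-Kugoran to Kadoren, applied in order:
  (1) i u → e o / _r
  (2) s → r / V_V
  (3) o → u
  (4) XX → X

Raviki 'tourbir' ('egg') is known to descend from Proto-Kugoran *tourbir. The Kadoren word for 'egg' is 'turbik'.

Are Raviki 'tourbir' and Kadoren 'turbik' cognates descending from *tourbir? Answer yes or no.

Derive the expected Kadoren reflex of *tourbir:
Kadoren: *tourbir
  tourbir → toorber   [pre-rhotic lowering]
  toorber (rule 2 does not apply)
  toorber → tuurber   [vowel merger]
  tuurber → turber   [degemination]
  giving Kadoren turber.
The regular Kadoren reflex would be 'turber', but the attested form is 'turbik'. The correspondence is irregular, so they are not cognates (the Kadoren form has a different source).

no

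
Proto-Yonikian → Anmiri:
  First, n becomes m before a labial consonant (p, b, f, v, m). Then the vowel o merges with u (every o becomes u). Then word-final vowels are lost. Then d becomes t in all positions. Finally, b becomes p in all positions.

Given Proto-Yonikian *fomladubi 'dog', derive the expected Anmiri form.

Anmiri: *fomladubi
  fomladubi (rule 1 does not apply)
  fomladubi → fumladubi   [vowel merger]
  fumladubi → fumladub   [apocope]
  fumladub → fumlatub   [unconditioned shift]
  fumlatub → fumlatup   [unconditioned shift]
  giving Anmiri fumlatup.

fumlatup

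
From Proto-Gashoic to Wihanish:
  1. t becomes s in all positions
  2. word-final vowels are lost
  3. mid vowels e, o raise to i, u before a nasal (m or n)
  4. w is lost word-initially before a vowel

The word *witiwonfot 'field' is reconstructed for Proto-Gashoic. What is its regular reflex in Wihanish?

Wihanish: *witiwonfot
  witiwonfot → wisiwonfos   [unconditioned shift]
  wisiwonfos (rule 2 does not apply)
  wisiwonfos → wisiwunfos   [pre-nasal raising]
  wisiwunfos → isiwunfos   [glide loss]
  giving Wihanish isiwunfos.

isiwunfos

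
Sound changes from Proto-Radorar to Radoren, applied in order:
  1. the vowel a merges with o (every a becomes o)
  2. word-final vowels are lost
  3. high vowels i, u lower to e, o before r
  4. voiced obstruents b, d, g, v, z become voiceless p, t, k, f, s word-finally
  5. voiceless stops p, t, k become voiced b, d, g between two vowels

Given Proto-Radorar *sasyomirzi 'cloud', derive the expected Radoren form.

sosyomers

Radoren: start from *sasyomirzi.
  rule 1 (vowel merger): sasyomirzi → sosyomirzi
  rule 2 (apocope): sosyomirzi → sosyomirz
  rule 3 (pre-rhotic lowering): sosyomirz → sosyomerz
  rule 4 (final devoicing): sosyomerz → sosyomers
  rule 5: no change — sosyomers
  ⇒ Radoren sosyomers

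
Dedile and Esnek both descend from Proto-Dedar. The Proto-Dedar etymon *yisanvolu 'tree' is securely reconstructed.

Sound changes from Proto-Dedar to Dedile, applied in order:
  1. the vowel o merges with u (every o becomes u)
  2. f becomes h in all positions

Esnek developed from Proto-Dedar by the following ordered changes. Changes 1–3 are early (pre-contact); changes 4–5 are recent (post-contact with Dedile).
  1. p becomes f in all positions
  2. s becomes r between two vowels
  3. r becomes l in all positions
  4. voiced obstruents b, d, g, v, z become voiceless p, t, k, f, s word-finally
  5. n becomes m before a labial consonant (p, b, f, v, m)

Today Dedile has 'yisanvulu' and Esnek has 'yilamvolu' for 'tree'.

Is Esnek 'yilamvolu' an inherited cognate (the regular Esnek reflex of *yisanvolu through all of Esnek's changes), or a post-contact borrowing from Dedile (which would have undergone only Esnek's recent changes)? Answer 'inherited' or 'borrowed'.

If inherited, *yisanvolu would pass through all of Esnek's changes:
Esnek: *yisanvolu > yiranvolu > yilanvolu > yilamvolu  (by rhotacism, unconditioned shift, nasal place assimilation)
If borrowed from Dedile 'yisanvulu' after the early changes, it would undergo only the recent ones:
  rule 4 (final devoicing): no change (yisanvulu)
  rule 5 (nasal place assimilation): yisanvulu → yisamvulu
  ⇒ as a loan: yisamvulu
Esnek 'yilamvolu' matches the inherited outcome exactly, so it is an inherited cognate, not a loan.

inherited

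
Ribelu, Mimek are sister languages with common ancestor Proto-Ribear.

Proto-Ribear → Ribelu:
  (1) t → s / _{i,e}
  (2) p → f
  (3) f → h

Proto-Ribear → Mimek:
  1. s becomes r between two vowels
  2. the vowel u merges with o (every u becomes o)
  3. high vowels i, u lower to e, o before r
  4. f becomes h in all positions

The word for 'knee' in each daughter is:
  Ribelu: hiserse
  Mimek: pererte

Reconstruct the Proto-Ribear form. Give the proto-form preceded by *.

*piserte

Position 3: Ribelu has s, Mimek has r. Taking the neighbouring segments as reconstructed: Ribelu s could go back to *t or *s; Mimek r could go back to *s or *r — the one source consistent with every daughter is *s.
Position 1: Ribelu has h, Mimek has p. Mimek preserves p here (none of its changes turn any other segment into p), so the proto-segment is *p.
Verify the candidate proto-form against each daughter:
Ribelu: *piserte > piserse > fiserse > hiserse  (by palatalisation, unconditioned shift, unconditioned shift)
Mimek: *piserte > pirerte > pererte  (by rhotacism, pre-rhotic lowering)
*piserte is the unique common source.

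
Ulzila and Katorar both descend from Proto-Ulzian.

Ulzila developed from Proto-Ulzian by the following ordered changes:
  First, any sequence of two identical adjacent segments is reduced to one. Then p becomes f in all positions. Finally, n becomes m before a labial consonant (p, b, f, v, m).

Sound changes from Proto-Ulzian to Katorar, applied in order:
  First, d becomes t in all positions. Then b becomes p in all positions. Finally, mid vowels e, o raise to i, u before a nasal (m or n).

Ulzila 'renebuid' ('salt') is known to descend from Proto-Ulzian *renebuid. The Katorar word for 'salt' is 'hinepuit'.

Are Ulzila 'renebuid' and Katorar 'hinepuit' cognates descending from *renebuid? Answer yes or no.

Derive the expected Katorar reflex of *renebuid:
Katorar: start from *renebuid.
  rule 1 (unconditioned shift): renebuid → renebuit
  rule 2 (unconditioned shift): renebuit → renepuit
  rule 3 (pre-nasal raising): renepuit → rinepuit
  ⇒ Katorar rinepuit
The regular Katorar reflex would be 'rinepuit', but the attested form is 'hinepuit'. The correspondence is irregular, so they are not cognates (the Katorar form has a different source).

no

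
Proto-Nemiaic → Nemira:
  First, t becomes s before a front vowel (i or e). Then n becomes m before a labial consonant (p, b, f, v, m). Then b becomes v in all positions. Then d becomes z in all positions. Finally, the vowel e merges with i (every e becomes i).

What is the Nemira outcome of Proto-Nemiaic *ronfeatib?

romfiasiv

Nemira: *ronfeatib
  ronfeatib → ronfeasib   [palatalisation]
  ronfeasib → romfeasib   [nasal place assimilation]
  romfeasib → romfeasiv   [unconditioned shift]
  romfeasiv (rule 4 does not apply)
  romfeasiv → romfiasiv   [vowel merger]
  giving Nemira romfiasiv.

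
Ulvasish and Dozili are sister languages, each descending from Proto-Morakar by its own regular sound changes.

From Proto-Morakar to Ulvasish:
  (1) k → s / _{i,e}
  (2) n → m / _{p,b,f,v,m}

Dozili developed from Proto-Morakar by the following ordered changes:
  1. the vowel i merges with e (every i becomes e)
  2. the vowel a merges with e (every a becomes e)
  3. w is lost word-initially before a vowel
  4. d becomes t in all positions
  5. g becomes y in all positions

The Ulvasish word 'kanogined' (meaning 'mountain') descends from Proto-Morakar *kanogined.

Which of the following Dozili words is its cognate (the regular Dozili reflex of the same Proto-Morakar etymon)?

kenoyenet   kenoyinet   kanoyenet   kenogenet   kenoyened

Dozili: *kanogined
  kanogined → kanogened   [vowel merger]
  kanogened → kenogened   [vowel merger]
  kenogened (rule 3 does not apply)
  kenogened → kenogenet   [unconditioned shift]
  kenogenet → kenoyenet   [unconditioned shift]
  giving Dozili kenoyenet.
Only 'kenoyenet' matches the regular Dozili development of *kanogined.

kenoyenet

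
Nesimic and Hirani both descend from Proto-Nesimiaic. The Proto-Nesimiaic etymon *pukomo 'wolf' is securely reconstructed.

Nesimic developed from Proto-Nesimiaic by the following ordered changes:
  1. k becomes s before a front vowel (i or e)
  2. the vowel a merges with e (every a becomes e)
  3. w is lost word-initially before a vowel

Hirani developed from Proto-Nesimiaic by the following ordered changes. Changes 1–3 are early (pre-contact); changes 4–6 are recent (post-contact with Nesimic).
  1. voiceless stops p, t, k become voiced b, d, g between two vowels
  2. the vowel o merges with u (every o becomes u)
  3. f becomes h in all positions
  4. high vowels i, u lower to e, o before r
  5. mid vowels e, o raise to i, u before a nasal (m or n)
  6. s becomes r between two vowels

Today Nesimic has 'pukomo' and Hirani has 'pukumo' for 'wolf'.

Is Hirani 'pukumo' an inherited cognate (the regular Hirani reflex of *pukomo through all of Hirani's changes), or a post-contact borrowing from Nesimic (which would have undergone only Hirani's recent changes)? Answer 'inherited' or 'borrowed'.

If inherited, *pukomo would pass through all of Hirani's changes:
Hirani: start from *pukomo.
  rule 1 (intervocalic voicing): pukomo → pugomo
  rule 2 (vowel merger): pugomo → pugumu
  rule 3: no change — pugumu
  rule 4: no change — pugumu
  rule 5: no change — pugumu
  rule 6: no change — pugumu
  ⇒ Hirani pugumu
If borrowed from Nesimic 'pukomo' after the early changes, it would undergo only the recent ones:
  rule 4 (pre-rhotic lowering): no change (pukomo)
  rule 5 (pre-nasal raising): pukomo → pukumo
  rule 6 (rhotacism): no change (pukumo)
  ⇒ as a loan: pukumo
Hirani 'pukumo' matches the loan outcome 'pukumo', not the inherited 'pugumu' — it skipped the early Hirani changes, so it was borrowed from Nesimic.

borrowed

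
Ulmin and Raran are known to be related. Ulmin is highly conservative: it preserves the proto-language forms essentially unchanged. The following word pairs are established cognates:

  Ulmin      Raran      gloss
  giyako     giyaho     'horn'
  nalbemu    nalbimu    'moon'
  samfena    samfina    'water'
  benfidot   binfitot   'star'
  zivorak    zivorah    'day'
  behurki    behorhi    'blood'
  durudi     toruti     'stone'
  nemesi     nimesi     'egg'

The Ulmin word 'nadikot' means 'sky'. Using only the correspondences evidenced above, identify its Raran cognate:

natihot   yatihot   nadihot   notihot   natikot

natihot

durudi ~ toruti — Ulmin d corresponds to Raran t between vowels (before a front vowel).
giyako ~ giyaho — Ulmin k corresponds to Raran h between vowels (before a back vowel).
Applying these to Ulmin 'nadikot':
  nadikot → natikot   (d→t between vowels (before a front vowel))
  natikot → natihot   (k→h between vowels (before a back vowel))
So the Raran cognate is 'natihot'.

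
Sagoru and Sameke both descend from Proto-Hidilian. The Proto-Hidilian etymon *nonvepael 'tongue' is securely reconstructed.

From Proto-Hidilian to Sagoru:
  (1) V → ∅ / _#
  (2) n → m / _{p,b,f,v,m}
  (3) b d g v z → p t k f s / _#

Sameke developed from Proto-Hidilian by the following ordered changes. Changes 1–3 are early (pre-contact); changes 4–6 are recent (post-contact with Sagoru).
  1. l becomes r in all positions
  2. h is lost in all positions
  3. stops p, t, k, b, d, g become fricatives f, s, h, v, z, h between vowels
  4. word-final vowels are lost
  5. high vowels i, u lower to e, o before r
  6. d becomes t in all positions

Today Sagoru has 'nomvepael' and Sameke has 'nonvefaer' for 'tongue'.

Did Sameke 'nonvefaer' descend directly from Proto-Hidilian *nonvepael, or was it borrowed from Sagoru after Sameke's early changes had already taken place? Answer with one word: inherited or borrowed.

If inherited, *nonvepael would pass through all of Sameke's changes:
Sameke: start from *nonvepael.
  rule 1 (unconditioned shift): nonvepael → nonvepaer
  rule 2: no change — nonvepaer
  rule 3 (intervocalic lenition): nonvepaer → nonvefaer
  rule 4: no change — nonvefaer
  rule 5: no change — nonvefaer
  rule 6: no change — nonvefaer
  ⇒ Sameke nonvefaer
If borrowed from Sagoru 'nomvepael' after the early changes, it would undergo only the recent ones:
  rule 4 (apocope): no change (nomvepael)
  rule 5 (pre-rhotic lowering): no change (nomvepael)
  rule 6 (unconditioned shift): no change (nomvepael)
  ⇒ as a loan: nomvepael
Sameke 'nonvefaer' matches the inherited outcome exactly, so it is an inherited cognate, not a loan.

inherited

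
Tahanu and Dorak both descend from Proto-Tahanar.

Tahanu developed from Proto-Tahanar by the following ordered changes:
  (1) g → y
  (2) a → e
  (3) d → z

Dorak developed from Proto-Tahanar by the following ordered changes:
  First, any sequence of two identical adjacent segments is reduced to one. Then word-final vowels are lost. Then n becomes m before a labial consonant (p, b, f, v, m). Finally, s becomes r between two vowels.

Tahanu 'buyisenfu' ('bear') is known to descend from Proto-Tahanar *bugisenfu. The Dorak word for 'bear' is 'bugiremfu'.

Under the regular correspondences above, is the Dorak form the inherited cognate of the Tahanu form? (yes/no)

no

Derive the expected Dorak reflex of *bugisenfu:
Dorak: *bugisenfu
  bugisenfu (rule 1 does not apply)
  bugisenfu → bugisenf   [apocope]
  bugisenf → bugisemf   [nasal place assimilation]
  bugisemf → bugiremf   [rhotacism]
  giving Dorak bugiremf.
The regular Dorak reflex would be 'bugiremf', but the attested form is 'bugiremfu'. The correspondence is irregular, so they are not cognates (the Dorak form has a different source).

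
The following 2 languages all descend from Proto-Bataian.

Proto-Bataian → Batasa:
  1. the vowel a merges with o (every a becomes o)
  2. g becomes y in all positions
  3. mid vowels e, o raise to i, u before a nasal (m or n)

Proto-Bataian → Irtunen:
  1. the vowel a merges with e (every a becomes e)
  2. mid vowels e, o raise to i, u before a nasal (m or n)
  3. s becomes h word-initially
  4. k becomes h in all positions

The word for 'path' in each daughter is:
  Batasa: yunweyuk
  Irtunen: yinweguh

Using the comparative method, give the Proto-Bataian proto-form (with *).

Position 2: Batasa has u, Irtunen has i. Taking the neighbouring segments as reconstructed: Batasa u could go back to *a or *o or *u; Irtunen i could go back to *a or *e or *i — the one source consistent with every daughter is *a.
Position 8: Batasa has k, Irtunen has h. Batasa preserves k here (none of its changes turn any other segment into k), so the proto-segment is *k.
Position 6: Batasa has y, Irtunen has g. Irtunen preserves g here (none of its changes turn any other segment into g), so the proto-segment is *g.
Continuing position by position gives *yanweguk; check it forward:
Batasa: *yanweguk > yonweguk > yonweyuk > yunweyuk  (by vowel merger, unconditioned shift, pre-nasal raising)
Irtunen: start from *yanweguk.
  rule 1 (vowel merger): yanweguk → yenweguk
  rule 2 (pre-nasal raising): yenweguk → yinweguk
  rule 3: no change — yinweguk
  rule 4 (unconditioned shift): yinweguk → yinweguh
  ⇒ Irtunen yinweguh
Only *yanweguk yields all of Batasa yunweyuk, Irtunen yinweguh.

*yanweguk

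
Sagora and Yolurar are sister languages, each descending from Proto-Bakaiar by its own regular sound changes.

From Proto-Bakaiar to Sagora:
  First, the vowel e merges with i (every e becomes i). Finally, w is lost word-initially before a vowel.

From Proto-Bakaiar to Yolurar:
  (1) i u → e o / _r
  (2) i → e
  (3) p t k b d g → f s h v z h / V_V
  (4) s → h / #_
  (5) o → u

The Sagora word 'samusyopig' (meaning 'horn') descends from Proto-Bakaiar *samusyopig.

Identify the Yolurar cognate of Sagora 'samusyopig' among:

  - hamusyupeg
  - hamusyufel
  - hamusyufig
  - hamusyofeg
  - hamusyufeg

Yolurar: *samusyopig
  samusyopig (rule 1 does not apply)
  samusyopig → samusyopeg   [vowel merger]
  samusyopeg → samusyofeg   [intervocalic lenition]
  samusyofeg → hamusyofeg   [debuccalisation]
  hamusyofeg → hamusyufeg   [vowel merger]
  giving Yolurar hamusyufeg.
Among the options, 'hamusyufeg' alone shows every Yolurar change applied in order.

hamusyufeg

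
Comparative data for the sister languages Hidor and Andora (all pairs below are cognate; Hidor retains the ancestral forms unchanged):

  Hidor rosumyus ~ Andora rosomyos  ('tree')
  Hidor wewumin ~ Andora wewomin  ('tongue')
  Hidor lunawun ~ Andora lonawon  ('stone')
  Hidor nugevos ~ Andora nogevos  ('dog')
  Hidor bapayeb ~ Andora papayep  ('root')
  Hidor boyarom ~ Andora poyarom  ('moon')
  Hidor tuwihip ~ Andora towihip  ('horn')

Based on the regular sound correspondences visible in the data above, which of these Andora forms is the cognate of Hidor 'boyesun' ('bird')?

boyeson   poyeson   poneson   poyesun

boyarom ~ poyarom — Hidor b corresponds to Andora p word-initially before a back vowel.
lunawun ~ lonawon — Hidor u corresponds to Andora o after a consonant, before a nasal.
Applying these to Hidor 'boyesun':
  boyesun → poyesun   (b→p word-initially before a back vowel)
  poyesun → poyeson   (u→o after a consonant, before a nasal)
So the Andora cognate is 'poyeson'.

poyeson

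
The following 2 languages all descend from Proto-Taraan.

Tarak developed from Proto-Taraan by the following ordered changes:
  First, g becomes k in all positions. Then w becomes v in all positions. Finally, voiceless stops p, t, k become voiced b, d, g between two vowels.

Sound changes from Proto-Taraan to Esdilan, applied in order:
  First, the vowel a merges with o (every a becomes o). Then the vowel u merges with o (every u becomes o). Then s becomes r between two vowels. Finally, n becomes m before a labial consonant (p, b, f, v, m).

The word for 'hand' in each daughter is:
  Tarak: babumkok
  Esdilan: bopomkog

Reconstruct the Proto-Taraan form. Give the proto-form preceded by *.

Position 8: Tarak has k, Esdilan has g. Esdilan preserves g here (none of its changes turn any other segment into g), so the proto-segment is *g.
Position 4: Tarak has u, Esdilan has o. Tarak preserves u here (none of its changes turn any other segment into u), so the proto-segment is *u.
Verify the candidate proto-form against each daughter:
Tarak: start from *bapumkog.
  rule 1 (unconditioned shift): bapumkog → bapumkok
  rule 2: no change — bapumkok
  rule 3 (intervocalic voicing): bapumkok → babumkok
  ⇒ Tarak babumkok
Esdilan: *bapumkog > bopumkog > bopomkog  (by vowel merger, vowel merger)
Only *bapumkog yields all of Tarak babumkok, Esdilan bopomkog.

*bapumkog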